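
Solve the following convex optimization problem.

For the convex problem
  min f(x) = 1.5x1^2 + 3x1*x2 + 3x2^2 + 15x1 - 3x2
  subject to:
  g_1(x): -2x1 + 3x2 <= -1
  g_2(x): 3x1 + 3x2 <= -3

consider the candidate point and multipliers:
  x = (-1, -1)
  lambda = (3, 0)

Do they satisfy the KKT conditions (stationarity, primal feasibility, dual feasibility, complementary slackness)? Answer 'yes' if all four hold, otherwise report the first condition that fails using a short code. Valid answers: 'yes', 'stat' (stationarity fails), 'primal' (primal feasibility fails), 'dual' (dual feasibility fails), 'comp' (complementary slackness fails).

Gradient of f: grad f(x) = Q x + c = (9, -12)
Constraint values g_i(x) = a_i^T x - b_i:
  g_1((-1, -1)) = 0
  g_2((-1, -1)) = -3
Stationarity residual: grad f(x) + sum_i lambda_i a_i = (3, -3)
  -> stationarity FAILS
Primal feasibility (all g_i <= 0): OK
Dual feasibility (all lambda_i >= 0): OK
Complementary slackness (lambda_i * g_i(x) = 0 for all i): OK

Verdict: the first failing condition is stationarity -> stat.

stat


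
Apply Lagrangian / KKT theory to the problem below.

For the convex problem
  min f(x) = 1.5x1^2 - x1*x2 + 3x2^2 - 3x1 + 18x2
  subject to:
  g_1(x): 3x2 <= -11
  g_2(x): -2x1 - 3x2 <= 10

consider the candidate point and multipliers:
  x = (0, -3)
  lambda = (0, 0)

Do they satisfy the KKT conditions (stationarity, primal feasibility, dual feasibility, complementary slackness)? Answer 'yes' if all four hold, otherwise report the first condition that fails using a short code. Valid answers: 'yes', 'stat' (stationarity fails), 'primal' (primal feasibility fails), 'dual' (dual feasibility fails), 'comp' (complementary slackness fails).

Gradient of f: grad f(x) = Q x + c = (0, 0)
Constraint values g_i(x) = a_i^T x - b_i:
  g_1((0, -3)) = 2
  g_2((0, -3)) = -1
Stationarity residual: grad f(x) + sum_i lambda_i a_i = (0, 0)
  -> stationarity OK
Primal feasibility (all g_i <= 0): FAILS
Dual feasibility (all lambda_i >= 0): OK
Complementary slackness (lambda_i * g_i(x) = 0 for all i): OK

Verdict: the first failing condition is primal_feasibility -> primal.

primal


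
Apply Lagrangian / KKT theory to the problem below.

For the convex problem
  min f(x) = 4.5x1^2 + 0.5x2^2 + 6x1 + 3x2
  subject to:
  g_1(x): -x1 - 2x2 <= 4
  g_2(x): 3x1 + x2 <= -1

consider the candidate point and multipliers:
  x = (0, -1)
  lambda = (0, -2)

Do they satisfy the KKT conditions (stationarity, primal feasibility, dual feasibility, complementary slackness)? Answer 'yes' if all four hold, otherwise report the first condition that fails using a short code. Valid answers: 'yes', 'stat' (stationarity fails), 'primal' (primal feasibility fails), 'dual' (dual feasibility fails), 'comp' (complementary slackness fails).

Gradient of f: grad f(x) = Q x + c = (6, 2)
Constraint values g_i(x) = a_i^T x - b_i:
  g_1((0, -1)) = -2
  g_2((0, -1)) = 0
Stationarity residual: grad f(x) + sum_i lambda_i a_i = (0, 0)
  -> stationarity OK
Primal feasibility (all g_i <= 0): OK
Dual feasibility (all lambda_i >= 0): FAILS
Complementary slackness (lambda_i * g_i(x) = 0 for all i): OK

Verdict: the first failing condition is dual_feasibility -> dual.

dual


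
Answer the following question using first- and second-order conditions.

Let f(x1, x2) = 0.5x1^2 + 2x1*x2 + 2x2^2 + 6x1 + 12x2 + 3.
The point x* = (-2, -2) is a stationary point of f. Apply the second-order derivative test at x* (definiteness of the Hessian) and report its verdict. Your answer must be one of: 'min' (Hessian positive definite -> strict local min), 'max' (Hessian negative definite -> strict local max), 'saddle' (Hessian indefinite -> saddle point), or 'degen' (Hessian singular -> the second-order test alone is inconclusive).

Compute the Hessian H = grad^2 f:
  H = [[1, 2], [2, 4]]
Verify stationarity: grad f(x*) = H x* + g = (0, 0).
Eigenvalues of H: 0, 5.
H has a zero eigenvalue (singular; positive semidefinite but not definite), so H is neither positive definite, negative definite, nor indefinite. The second-order test alone is inconclusive -> degen.
(Indeed, f is constant along the null direction of H through x*, so x* is not a strict local extremum.)

degen


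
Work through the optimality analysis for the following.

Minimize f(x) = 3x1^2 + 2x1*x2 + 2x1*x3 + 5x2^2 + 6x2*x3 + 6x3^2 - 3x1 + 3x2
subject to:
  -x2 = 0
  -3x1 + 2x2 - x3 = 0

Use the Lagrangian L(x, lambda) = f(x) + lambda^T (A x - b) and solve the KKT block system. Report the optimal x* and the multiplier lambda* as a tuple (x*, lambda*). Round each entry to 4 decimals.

Form the Lagrangian:
  L(x, lambda) = (1/2) x^T Q x + c^T x + lambda^T (A x - b)
Stationarity (grad_x L = 0): Q x + c + A^T lambda = 0.
Primal feasibility: A x = b.

This gives the KKT block system:
  [ Q   A^T ] [ x     ]   [-c ]
  [ A    0  ] [ lambda ] = [ b ]

Solving the linear system:
  x*      = (0.0294, 0, -0.0882)
  lambda* = (0.5294, -1)
  f(x*)   = -0.0441

x* = (0.0294, 0, -0.0882), lambda* = (0.5294, -1)


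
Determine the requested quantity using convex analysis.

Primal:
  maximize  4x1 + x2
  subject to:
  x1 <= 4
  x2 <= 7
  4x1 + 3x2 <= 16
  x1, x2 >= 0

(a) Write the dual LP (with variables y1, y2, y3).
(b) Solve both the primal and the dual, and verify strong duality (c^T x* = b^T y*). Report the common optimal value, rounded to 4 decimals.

The standard primal-dual pair for 'max c^T x s.t. A x <= b, x >= 0' is:
  Dual:  min b^T y  s.t.  A^T y >= c,  y >= 0.

So the dual LP is:
  minimize  4y1 + 7y2 + 16y3
  subject to:
    y1 + 4y3 >= 4
    y2 + 3y3 >= 1
    y1, y2, y3 >= 0

Solving the primal: x* = (4, 0).
  primal value c^T x* = 16.
Solving the dual: y* = (2.6667, 0, 0.3333).
  dual value b^T y* = 16.
Strong duality: c^T x* = b^T y*. Confirmed.

16


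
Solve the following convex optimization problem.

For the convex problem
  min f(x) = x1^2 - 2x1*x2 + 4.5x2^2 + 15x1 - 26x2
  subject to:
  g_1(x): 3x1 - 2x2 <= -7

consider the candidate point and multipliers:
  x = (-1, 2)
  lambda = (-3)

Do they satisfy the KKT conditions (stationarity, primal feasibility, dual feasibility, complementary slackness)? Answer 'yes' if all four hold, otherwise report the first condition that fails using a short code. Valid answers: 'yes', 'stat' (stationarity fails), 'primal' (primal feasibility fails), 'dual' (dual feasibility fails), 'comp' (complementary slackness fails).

Gradient of f: grad f(x) = Q x + c = (9, -6)
Constraint values g_i(x) = a_i^T x - b_i:
  g_1((-1, 2)) = 0
Stationarity residual: grad f(x) + sum_i lambda_i a_i = (0, 0)
  -> stationarity OK
Primal feasibility (all g_i <= 0): OK
Dual feasibility (all lambda_i >= 0): FAILS
Complementary slackness (lambda_i * g_i(x) = 0 for all i): OK

Verdict: the first failing condition is dual_feasibility -> dual.

dual


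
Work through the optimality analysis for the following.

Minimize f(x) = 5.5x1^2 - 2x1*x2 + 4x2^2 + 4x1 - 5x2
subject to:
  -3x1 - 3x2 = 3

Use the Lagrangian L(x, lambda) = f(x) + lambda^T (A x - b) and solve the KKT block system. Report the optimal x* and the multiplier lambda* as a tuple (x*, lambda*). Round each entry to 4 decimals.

Form the Lagrangian:
  L(x, lambda) = (1/2) x^T Q x + c^T x + lambda^T (A x - b)
Stationarity (grad_x L = 0): Q x + c + A^T lambda = 0.
Primal feasibility: A x = b.

This gives the KKT block system:
  [ Q   A^T ] [ x     ]   [-c ]
  [ A    0  ] [ lambda ] = [ b ]

Solving the linear system:
  x*      = (-0.8261, -0.1739)
  lambda* = (-1.5797)
  f(x*)   = 1.1522

x* = (-0.8261, -0.1739), lambda* = (-1.5797)


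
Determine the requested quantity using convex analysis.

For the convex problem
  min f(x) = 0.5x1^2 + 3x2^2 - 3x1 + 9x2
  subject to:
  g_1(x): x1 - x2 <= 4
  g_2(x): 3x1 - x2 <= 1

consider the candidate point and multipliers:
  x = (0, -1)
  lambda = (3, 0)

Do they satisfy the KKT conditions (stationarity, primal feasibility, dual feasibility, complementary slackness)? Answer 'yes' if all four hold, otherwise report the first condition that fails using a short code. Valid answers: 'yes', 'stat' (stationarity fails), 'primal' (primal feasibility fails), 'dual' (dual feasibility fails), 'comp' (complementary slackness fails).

Gradient of f: grad f(x) = Q x + c = (-3, 3)
Constraint values g_i(x) = a_i^T x - b_i:
  g_1((0, -1)) = -3
  g_2((0, -1)) = 0
Stationarity residual: grad f(x) + sum_i lambda_i a_i = (0, 0)
  -> stationarity OK
Primal feasibility (all g_i <= 0): OK
Dual feasibility (all lambda_i >= 0): OK
Complementary slackness (lambda_i * g_i(x) = 0 for all i): FAILS

Verdict: the first failing condition is complementary_slackness -> comp.

comp


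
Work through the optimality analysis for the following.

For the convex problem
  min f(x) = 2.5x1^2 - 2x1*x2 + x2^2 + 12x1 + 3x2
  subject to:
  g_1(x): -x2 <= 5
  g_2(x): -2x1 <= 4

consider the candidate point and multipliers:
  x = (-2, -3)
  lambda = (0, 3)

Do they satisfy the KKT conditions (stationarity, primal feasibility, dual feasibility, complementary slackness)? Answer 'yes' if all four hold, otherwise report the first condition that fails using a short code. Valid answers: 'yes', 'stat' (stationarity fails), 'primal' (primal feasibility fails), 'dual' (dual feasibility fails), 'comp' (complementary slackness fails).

Gradient of f: grad f(x) = Q x + c = (8, 1)
Constraint values g_i(x) = a_i^T x - b_i:
  g_1((-2, -3)) = -2
  g_2((-2, -3)) = 0
Stationarity residual: grad f(x) + sum_i lambda_i a_i = (2, 1)
  -> stationarity FAILS
Primal feasibility (all g_i <= 0): OK
Dual feasibility (all lambda_i >= 0): OK
Complementary slackness (lambda_i * g_i(x) = 0 for all i): OK

Verdict: the first failing condition is stationarity -> stat.

stat


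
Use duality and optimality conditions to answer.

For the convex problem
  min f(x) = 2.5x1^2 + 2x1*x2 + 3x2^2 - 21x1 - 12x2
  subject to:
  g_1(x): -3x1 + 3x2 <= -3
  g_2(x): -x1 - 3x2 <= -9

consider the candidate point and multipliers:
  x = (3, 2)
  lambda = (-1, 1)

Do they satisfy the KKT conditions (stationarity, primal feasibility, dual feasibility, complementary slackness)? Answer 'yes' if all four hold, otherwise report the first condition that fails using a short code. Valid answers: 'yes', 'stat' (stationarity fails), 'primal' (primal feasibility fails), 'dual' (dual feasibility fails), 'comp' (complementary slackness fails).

Gradient of f: grad f(x) = Q x + c = (-2, 6)
Constraint values g_i(x) = a_i^T x - b_i:
  g_1((3, 2)) = 0
  g_2((3, 2)) = 0
Stationarity residual: grad f(x) + sum_i lambda_i a_i = (0, 0)
  -> stationarity OK
Primal feasibility (all g_i <= 0): OK
Dual feasibility (all lambda_i >= 0): FAILS
Complementary slackness (lambda_i * g_i(x) = 0 for all i): OK

Verdict: the first failing condition is dual_feasibility -> dual.

dual


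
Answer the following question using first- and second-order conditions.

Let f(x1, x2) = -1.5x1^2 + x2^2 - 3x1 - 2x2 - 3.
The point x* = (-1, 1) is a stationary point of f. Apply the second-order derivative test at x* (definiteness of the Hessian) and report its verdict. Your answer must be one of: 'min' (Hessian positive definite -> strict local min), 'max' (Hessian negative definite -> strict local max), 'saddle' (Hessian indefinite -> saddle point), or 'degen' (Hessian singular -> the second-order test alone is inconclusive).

Compute the Hessian H = grad^2 f:
  H = [[-3, 0], [0, 2]]
Verify stationarity: grad f(x*) = H x* + g = (0, 0).
Eigenvalues of H: -3, 2.
Eigenvalues have mixed signs, so H is indefinite -> x* is a saddle point.

saddle


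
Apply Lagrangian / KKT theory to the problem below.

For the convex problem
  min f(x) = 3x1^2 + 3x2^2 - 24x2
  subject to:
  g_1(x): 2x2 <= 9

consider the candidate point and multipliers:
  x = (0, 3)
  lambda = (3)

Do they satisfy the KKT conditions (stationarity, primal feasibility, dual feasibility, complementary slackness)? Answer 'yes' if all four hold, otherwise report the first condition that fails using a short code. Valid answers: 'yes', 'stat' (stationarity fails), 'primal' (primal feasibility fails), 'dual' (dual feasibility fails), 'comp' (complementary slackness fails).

Gradient of f: grad f(x) = Q x + c = (0, -6)
Constraint values g_i(x) = a_i^T x - b_i:
  g_1((0, 3)) = -3
Stationarity residual: grad f(x) + sum_i lambda_i a_i = (0, 0)
  -> stationarity OK
Primal feasibility (all g_i <= 0): OK
Dual feasibility (all lambda_i >= 0): OK
Complementary slackness (lambda_i * g_i(x) = 0 for all i): FAILS

Verdict: the first failing condition is complementary_slackness -> comp.

comp


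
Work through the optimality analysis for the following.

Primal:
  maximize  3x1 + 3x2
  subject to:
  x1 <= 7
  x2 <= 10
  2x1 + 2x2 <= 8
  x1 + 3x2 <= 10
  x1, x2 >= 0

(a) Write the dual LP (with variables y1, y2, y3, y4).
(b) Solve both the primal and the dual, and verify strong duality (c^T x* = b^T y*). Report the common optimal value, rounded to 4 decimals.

The standard primal-dual pair for 'max c^T x s.t. A x <= b, x >= 0' is:
  Dual:  min b^T y  s.t.  A^T y >= c,  y >= 0.

So the dual LP is:
  minimize  7y1 + 10y2 + 8y3 + 10y4
  subject to:
    y1 + 2y3 + y4 >= 3
    y2 + 2y3 + 3y4 >= 3
    y1, y2, y3, y4 >= 0

Solving the primal: x* = (4, 0).
  primal value c^T x* = 12.
Solving the dual: y* = (0, 0, 1.5, 0).
  dual value b^T y* = 12.
Strong duality: c^T x* = b^T y*. Confirmed.

12


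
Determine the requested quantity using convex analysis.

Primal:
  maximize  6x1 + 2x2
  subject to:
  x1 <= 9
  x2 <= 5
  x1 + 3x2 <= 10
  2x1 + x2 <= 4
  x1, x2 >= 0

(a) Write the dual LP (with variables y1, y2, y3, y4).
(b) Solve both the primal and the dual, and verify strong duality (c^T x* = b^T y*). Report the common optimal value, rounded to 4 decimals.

The standard primal-dual pair for 'max c^T x s.t. A x <= b, x >= 0' is:
  Dual:  min b^T y  s.t.  A^T y >= c,  y >= 0.

So the dual LP is:
  minimize  9y1 + 5y2 + 10y3 + 4y4
  subject to:
    y1 + y3 + 2y4 >= 6
    y2 + 3y3 + y4 >= 2
    y1, y2, y3, y4 >= 0

Solving the primal: x* = (2, 0).
  primal value c^T x* = 12.
Solving the dual: y* = (0, 0, 0, 3).
  dual value b^T y* = 12.
Strong duality: c^T x* = b^T y*. Confirmed.

12


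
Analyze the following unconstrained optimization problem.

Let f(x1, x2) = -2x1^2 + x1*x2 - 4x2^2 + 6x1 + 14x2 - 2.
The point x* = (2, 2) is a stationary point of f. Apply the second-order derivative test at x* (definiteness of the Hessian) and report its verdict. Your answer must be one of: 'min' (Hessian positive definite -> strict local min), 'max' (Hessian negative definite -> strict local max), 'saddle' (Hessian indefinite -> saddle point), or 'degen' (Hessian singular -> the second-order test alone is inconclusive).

Compute the Hessian H = grad^2 f:
  H = [[-4, 1], [1, -8]]
Verify stationarity: grad f(x*) = H x* + g = (0, 0).
Eigenvalues of H: -8.2361, -3.7639.
Both eigenvalues < 0, so H is negative definite -> x* is a strict local max.

max


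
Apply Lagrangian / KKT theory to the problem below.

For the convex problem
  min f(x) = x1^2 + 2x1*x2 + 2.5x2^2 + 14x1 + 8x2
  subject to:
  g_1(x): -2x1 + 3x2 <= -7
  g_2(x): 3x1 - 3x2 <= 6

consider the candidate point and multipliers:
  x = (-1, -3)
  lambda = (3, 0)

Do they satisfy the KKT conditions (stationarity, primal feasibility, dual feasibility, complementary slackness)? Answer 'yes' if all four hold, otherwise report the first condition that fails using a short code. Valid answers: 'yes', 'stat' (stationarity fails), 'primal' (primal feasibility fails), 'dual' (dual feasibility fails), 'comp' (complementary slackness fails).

Gradient of f: grad f(x) = Q x + c = (6, -9)
Constraint values g_i(x) = a_i^T x - b_i:
  g_1((-1, -3)) = 0
  g_2((-1, -3)) = 0
Stationarity residual: grad f(x) + sum_i lambda_i a_i = (0, 0)
  -> stationarity OK
Primal feasibility (all g_i <= 0): OK
Dual feasibility (all lambda_i >= 0): OK
Complementary slackness (lambda_i * g_i(x) = 0 for all i): OK

Verdict: yes, KKT holds.

yes


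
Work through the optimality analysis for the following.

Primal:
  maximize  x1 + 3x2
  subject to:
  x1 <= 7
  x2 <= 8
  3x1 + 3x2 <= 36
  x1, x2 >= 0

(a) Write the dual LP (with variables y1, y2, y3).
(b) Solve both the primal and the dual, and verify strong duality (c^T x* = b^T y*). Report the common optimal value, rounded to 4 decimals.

The standard primal-dual pair for 'max c^T x s.t. A x <= b, x >= 0' is:
  Dual:  min b^T y  s.t.  A^T y >= c,  y >= 0.

So the dual LP is:
  minimize  7y1 + 8y2 + 36y3
  subject to:
    y1 + 3y3 >= 1
    y2 + 3y3 >= 3
    y1, y2, y3 >= 0

Solving the primal: x* = (4, 8).
  primal value c^T x* = 28.
Solving the dual: y* = (0, 2, 0.3333).
  dual value b^T y* = 28.
Strong duality: c^T x* = b^T y*. Confirmed.

28


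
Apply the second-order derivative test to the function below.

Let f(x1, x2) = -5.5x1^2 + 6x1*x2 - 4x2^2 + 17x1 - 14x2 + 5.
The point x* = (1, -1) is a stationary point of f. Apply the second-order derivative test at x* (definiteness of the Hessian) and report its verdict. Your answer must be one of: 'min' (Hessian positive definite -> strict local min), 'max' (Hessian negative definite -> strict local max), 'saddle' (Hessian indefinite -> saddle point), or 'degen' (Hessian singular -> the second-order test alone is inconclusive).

Compute the Hessian H = grad^2 f:
  H = [[-11, 6], [6, -8]]
Verify stationarity: grad f(x*) = H x* + g = (0, 0).
Eigenvalues of H: -15.6847, -3.3153.
Both eigenvalues < 0, so H is negative definite -> x* is a strict local max.

max


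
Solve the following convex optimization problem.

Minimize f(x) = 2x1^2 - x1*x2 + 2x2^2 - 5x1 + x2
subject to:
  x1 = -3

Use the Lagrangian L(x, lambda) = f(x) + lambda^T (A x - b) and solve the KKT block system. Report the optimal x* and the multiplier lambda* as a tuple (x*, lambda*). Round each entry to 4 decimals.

Form the Lagrangian:
  L(x, lambda) = (1/2) x^T Q x + c^T x + lambda^T (A x - b)
Stationarity (grad_x L = 0): Q x + c + A^T lambda = 0.
Primal feasibility: A x = b.

This gives the KKT block system:
  [ Q   A^T ] [ x     ]   [-c ]
  [ A    0  ] [ lambda ] = [ b ]

Solving the linear system:
  x*      = (-3, -1)
  lambda* = (16)
  f(x*)   = 31

x* = (-3, -1), lambda* = (16)


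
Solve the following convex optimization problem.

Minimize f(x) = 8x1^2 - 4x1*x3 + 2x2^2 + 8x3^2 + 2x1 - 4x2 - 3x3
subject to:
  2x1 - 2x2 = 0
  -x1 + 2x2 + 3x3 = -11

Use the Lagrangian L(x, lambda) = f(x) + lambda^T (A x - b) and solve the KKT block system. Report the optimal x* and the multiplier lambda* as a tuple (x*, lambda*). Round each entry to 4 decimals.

Form the Lagrangian:
  L(x, lambda) = (1/2) x^T Q x + c^T x + lambda^T (A x - b)
Stationarity (grad_x L = 0): Q x + c + A^T lambda = 0.
Primal feasibility: A x = b.

This gives the KKT block system:
  [ Q   A^T ] [ x     ]   [-c ]
  [ A    0  ] [ lambda ] = [ b ]

Solving the linear system:
  x*      = (-1.3591, -1.3591, -3.2136)
  lambda* = (11.6091, 16.3273)
  f(x*)   = 95.9795

x* = (-1.3591, -1.3591, -3.2136), lambda* = (11.6091, 16.3273)


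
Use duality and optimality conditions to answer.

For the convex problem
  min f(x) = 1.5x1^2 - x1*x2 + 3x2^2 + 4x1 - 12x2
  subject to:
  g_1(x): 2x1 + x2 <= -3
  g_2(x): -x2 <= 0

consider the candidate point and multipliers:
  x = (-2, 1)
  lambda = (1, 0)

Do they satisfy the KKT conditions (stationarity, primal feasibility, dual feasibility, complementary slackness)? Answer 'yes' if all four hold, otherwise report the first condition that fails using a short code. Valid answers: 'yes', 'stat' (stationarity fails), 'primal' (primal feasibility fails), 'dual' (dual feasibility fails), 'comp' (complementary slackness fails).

Gradient of f: grad f(x) = Q x + c = (-3, -4)
Constraint values g_i(x) = a_i^T x - b_i:
  g_1((-2, 1)) = 0
  g_2((-2, 1)) = -1
Stationarity residual: grad f(x) + sum_i lambda_i a_i = (-1, -3)
  -> stationarity FAILS
Primal feasibility (all g_i <= 0): OK
Dual feasibility (all lambda_i >= 0): OK
Complementary slackness (lambda_i * g_i(x) = 0 for all i): OK

Verdict: the first failing condition is stationarity -> stat.

stat


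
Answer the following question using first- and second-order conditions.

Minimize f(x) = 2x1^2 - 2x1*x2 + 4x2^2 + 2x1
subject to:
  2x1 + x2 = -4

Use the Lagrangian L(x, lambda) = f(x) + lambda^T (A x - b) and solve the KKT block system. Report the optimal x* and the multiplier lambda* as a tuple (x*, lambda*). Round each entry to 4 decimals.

Form the Lagrangian:
  L(x, lambda) = (1/2) x^T Q x + c^T x + lambda^T (A x - b)
Stationarity (grad_x L = 0): Q x + c + A^T lambda = 0.
Primal feasibility: A x = b.

This gives the KKT block system:
  [ Q   A^T ] [ x     ]   [-c ]
  [ A    0  ] [ lambda ] = [ b ]

Solving the linear system:
  x*      = (-1.6818, -0.6364)
  lambda* = (1.7273)
  f(x*)   = 1.7727

x* = (-1.6818, -0.6364), lambda* = (1.7273)


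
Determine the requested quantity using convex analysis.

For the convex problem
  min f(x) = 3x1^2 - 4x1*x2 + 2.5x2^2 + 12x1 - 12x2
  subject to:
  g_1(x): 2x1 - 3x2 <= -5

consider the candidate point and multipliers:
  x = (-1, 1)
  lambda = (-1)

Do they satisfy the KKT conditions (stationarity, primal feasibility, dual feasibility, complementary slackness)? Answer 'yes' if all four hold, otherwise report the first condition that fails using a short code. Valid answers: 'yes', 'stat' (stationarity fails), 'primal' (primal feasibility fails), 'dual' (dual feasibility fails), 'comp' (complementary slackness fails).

Gradient of f: grad f(x) = Q x + c = (2, -3)
Constraint values g_i(x) = a_i^T x - b_i:
  g_1((-1, 1)) = 0
Stationarity residual: grad f(x) + sum_i lambda_i a_i = (0, 0)
  -> stationarity OK
Primal feasibility (all g_i <= 0): OK
Dual feasibility (all lambda_i >= 0): FAILS
Complementary slackness (lambda_i * g_i(x) = 0 for all i): OK

Verdict: the first failing condition is dual_feasibility -> dual.

dual


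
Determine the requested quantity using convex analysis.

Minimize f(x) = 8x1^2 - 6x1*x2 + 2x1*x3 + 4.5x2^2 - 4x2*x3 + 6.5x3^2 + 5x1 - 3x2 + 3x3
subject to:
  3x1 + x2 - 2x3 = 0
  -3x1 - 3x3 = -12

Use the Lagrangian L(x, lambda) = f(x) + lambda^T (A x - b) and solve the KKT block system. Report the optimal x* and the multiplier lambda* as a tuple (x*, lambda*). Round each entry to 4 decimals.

Form the Lagrangian:
  L(x, lambda) = (1/2) x^T Q x + c^T x + lambda^T (A x - b)
Stationarity (grad_x L = 0): Q x + c + A^T lambda = 0.
Primal feasibility: A x = b.

This gives the KKT block system:
  [ Q   A^T ] [ x     ]   [-c ]
  [ A    0  ] [ lambda ] = [ b ]

Solving the linear system:
  x*      = (1.1963, 2.0185, 2.8037)
  lambda* = (3.2259, 9.1049)
  f(x*)   = 58.7981

x* = (1.1963, 2.0185, 2.8037), lambda* = (3.2259, 9.1049)


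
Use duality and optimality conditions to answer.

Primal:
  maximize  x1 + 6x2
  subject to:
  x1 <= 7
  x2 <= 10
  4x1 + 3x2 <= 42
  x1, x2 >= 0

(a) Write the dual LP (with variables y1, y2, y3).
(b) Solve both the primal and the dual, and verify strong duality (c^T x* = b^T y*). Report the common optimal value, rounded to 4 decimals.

The standard primal-dual pair for 'max c^T x s.t. A x <= b, x >= 0' is:
  Dual:  min b^T y  s.t.  A^T y >= c,  y >= 0.

So the dual LP is:
  minimize  7y1 + 10y2 + 42y3
  subject to:
    y1 + 4y3 >= 1
    y2 + 3y3 >= 6
    y1, y2, y3 >= 0

Solving the primal: x* = (3, 10).
  primal value c^T x* = 63.
Solving the dual: y* = (0, 5.25, 0.25).
  dual value b^T y* = 63.
Strong duality: c^T x* = b^T y*. Confirmed.

63


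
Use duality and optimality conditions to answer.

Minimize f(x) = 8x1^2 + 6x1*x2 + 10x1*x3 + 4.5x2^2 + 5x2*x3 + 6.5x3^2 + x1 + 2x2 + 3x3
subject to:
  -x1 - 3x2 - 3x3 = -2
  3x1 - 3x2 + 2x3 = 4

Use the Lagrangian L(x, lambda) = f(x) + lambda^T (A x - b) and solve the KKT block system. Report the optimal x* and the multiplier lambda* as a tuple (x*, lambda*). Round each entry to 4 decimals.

Form the Lagrangian:
  L(x, lambda) = (1/2) x^T Q x + c^T x + lambda^T (A x - b)
Stationarity (grad_x L = 0): Q x + c + A^T lambda = 0.
Primal feasibility: A x = b.

This gives the KKT block system:
  [ Q   A^T ] [ x     ]   [-c ]
  [ A    0  ] [ lambda ] = [ b ]

Solving the linear system:
  x*      = (0.1196, -0.4775, 1.1043)
  lambda* = (3.7585, -2.4446)
  f(x*)   = 9.8864

x* = (0.1196, -0.4775, 1.1043), lambda* = (3.7585, -2.4446)


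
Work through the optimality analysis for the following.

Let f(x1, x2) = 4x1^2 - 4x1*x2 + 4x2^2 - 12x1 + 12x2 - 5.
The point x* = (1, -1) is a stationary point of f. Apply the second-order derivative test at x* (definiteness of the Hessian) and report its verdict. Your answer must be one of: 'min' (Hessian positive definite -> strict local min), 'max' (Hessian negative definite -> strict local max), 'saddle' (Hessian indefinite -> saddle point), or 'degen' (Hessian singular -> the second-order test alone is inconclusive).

Compute the Hessian H = grad^2 f:
  H = [[8, -4], [-4, 8]]
Verify stationarity: grad f(x*) = H x* + g = (0, 0).
Eigenvalues of H: 4, 12.
Both eigenvalues > 0, so H is positive definite -> x* is a strict local min.

min


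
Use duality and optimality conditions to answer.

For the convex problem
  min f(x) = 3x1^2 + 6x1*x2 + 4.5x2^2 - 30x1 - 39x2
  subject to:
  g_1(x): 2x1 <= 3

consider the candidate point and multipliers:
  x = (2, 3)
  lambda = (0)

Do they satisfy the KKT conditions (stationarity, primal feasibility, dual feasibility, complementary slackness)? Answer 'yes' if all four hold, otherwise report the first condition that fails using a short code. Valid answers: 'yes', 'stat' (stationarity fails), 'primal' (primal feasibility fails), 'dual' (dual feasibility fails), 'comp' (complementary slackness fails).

Gradient of f: grad f(x) = Q x + c = (0, 0)
Constraint values g_i(x) = a_i^T x - b_i:
  g_1((2, 3)) = 1
Stationarity residual: grad f(x) + sum_i lambda_i a_i = (0, 0)
  -> stationarity OK
Primal feasibility (all g_i <= 0): FAILS
Dual feasibility (all lambda_i >= 0): OK
Complementary slackness (lambda_i * g_i(x) = 0 for all i): OK

Verdict: the first failing condition is primal_feasibility -> primal.

primal


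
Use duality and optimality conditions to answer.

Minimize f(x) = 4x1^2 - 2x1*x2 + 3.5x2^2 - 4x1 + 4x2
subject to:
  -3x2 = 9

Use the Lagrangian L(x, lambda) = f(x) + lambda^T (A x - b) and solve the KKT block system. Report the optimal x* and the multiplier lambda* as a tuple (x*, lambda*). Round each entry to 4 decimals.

Form the Lagrangian:
  L(x, lambda) = (1/2) x^T Q x + c^T x + lambda^T (A x - b)
Stationarity (grad_x L = 0): Q x + c + A^T lambda = 0.
Primal feasibility: A x = b.

This gives the KKT block system:
  [ Q   A^T ] [ x     ]   [-c ]
  [ A    0  ] [ lambda ] = [ b ]

Solving the linear system:
  x*      = (-0.25, -3)
  lambda* = (-5.5)
  f(x*)   = 19.25

x* = (-0.25, -3), lambda* = (-5.5)


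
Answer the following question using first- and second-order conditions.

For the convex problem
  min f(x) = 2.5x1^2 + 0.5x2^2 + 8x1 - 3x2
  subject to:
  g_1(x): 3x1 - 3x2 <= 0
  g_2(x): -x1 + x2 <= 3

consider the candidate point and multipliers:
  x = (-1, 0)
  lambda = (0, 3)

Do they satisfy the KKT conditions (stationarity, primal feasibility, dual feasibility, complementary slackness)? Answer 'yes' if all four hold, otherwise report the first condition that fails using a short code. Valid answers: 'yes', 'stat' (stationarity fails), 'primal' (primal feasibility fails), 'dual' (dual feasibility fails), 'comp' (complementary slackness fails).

Gradient of f: grad f(x) = Q x + c = (3, -3)
Constraint values g_i(x) = a_i^T x - b_i:
  g_1((-1, 0)) = -3
  g_2((-1, 0)) = -2
Stationarity residual: grad f(x) + sum_i lambda_i a_i = (0, 0)
  -> stationarity OK
Primal feasibility (all g_i <= 0): OK
Dual feasibility (all lambda_i >= 0): OK
Complementary slackness (lambda_i * g_i(x) = 0 for all i): FAILS

Verdict: the first failing condition is complementary_slackness -> comp.

comp


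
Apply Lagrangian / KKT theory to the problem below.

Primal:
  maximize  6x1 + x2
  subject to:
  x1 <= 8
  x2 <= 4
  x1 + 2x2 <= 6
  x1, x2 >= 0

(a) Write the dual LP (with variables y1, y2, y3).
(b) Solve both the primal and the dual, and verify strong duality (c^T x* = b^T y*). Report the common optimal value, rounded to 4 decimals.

The standard primal-dual pair for 'max c^T x s.t. A x <= b, x >= 0' is:
  Dual:  min b^T y  s.t.  A^T y >= c,  y >= 0.

So the dual LP is:
  minimize  8y1 + 4y2 + 6y3
  subject to:
    y1 + y3 >= 6
    y2 + 2y3 >= 1
    y1, y2, y3 >= 0

Solving the primal: x* = (6, 0).
  primal value c^T x* = 36.
Solving the dual: y* = (0, 0, 6).
  dual value b^T y* = 36.
Strong duality: c^T x* = b^T y*. Confirmed.

36


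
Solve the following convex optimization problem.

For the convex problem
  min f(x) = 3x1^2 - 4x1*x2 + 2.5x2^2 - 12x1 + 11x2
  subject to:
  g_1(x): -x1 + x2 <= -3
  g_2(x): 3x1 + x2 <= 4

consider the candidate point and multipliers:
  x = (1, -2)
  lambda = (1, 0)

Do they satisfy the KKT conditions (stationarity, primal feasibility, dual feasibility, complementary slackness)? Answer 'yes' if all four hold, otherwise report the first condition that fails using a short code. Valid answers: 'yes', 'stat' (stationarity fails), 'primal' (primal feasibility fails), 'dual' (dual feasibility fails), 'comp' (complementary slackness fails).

Gradient of f: grad f(x) = Q x + c = (2, -3)
Constraint values g_i(x) = a_i^T x - b_i:
  g_1((1, -2)) = 0
  g_2((1, -2)) = -3
Stationarity residual: grad f(x) + sum_i lambda_i a_i = (1, -2)
  -> stationarity FAILS
Primal feasibility (all g_i <= 0): OK
Dual feasibility (all lambda_i >= 0): OK
Complementary slackness (lambda_i * g_i(x) = 0 for all i): OK

Verdict: the first failing condition is stationarity -> stat.

stat


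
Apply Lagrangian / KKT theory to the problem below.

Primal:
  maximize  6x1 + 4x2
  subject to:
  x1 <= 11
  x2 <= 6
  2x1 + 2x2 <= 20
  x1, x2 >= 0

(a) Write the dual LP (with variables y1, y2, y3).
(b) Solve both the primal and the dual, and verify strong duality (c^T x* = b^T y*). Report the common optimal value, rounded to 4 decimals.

The standard primal-dual pair for 'max c^T x s.t. A x <= b, x >= 0' is:
  Dual:  min b^T y  s.t.  A^T y >= c,  y >= 0.

So the dual LP is:
  minimize  11y1 + 6y2 + 20y3
  subject to:
    y1 + 2y3 >= 6
    y2 + 2y3 >= 4
    y1, y2, y3 >= 0

Solving the primal: x* = (10, 0).
  primal value c^T x* = 60.
Solving the dual: y* = (0, 0, 3).
  dual value b^T y* = 60.
Strong duality: c^T x* = b^T y*. Confirmed.

60


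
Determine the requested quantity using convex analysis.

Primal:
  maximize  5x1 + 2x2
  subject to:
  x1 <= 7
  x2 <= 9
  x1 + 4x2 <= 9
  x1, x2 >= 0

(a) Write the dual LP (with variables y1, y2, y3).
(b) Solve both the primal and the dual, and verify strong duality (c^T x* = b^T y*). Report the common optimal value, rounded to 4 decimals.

The standard primal-dual pair for 'max c^T x s.t. A x <= b, x >= 0' is:
  Dual:  min b^T y  s.t.  A^T y >= c,  y >= 0.

So the dual LP is:
  minimize  7y1 + 9y2 + 9y3
  subject to:
    y1 + y3 >= 5
    y2 + 4y3 >= 2
    y1, y2, y3 >= 0

Solving the primal: x* = (7, 0.5).
  primal value c^T x* = 36.
Solving the dual: y* = (4.5, 0, 0.5).
  dual value b^T y* = 36.
Strong duality: c^T x* = b^T y*. Confirmed.

36


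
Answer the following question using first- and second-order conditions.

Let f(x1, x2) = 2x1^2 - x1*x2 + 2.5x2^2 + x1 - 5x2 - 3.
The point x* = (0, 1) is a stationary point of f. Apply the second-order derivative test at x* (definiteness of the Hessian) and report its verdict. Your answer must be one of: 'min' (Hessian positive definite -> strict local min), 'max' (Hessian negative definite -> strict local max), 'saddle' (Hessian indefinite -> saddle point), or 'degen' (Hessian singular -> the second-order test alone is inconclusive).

Compute the Hessian H = grad^2 f:
  H = [[4, -1], [-1, 5]]
Verify stationarity: grad f(x*) = H x* + g = (0, 0).
Eigenvalues of H: 3.382, 5.618.
Both eigenvalues > 0, so H is positive definite -> x* is a strict local min.

min


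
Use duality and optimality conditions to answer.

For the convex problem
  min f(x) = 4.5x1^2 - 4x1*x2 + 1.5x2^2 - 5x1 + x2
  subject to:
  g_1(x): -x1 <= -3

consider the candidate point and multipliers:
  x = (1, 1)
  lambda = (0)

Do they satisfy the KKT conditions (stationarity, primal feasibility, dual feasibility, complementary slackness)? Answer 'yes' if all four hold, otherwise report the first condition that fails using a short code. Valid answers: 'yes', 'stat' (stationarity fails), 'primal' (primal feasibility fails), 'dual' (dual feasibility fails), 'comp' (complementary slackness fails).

Gradient of f: grad f(x) = Q x + c = (0, 0)
Constraint values g_i(x) = a_i^T x - b_i:
  g_1((1, 1)) = 2
Stationarity residual: grad f(x) + sum_i lambda_i a_i = (0, 0)
  -> stationarity OK
Primal feasibility (all g_i <= 0): FAILS
Dual feasibility (all lambda_i >= 0): OK
Complementary slackness (lambda_i * g_i(x) = 0 for all i): OK

Verdict: the first failing condition is primal_feasibility -> primal.

primal


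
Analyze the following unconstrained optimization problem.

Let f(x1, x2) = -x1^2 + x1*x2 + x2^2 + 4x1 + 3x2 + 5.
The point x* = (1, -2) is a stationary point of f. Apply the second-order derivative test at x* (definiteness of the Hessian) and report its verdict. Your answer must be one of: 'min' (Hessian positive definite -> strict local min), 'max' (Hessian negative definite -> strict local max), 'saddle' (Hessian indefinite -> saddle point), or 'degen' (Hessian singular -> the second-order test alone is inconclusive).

Compute the Hessian H = grad^2 f:
  H = [[-2, 1], [1, 2]]
Verify stationarity: grad f(x*) = H x* + g = (0, 0).
Eigenvalues of H: -2.2361, 2.2361.
Eigenvalues have mixed signs, so H is indefinite -> x* is a saddle point.

saddle


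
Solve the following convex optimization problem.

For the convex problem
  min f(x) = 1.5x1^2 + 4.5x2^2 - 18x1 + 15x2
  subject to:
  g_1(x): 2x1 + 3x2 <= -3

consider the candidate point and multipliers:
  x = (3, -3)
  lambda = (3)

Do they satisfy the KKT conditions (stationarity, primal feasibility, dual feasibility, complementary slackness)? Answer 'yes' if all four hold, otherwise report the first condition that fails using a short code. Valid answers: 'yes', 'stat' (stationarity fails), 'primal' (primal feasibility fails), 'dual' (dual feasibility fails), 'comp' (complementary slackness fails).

Gradient of f: grad f(x) = Q x + c = (-9, -12)
Constraint values g_i(x) = a_i^T x - b_i:
  g_1((3, -3)) = 0
Stationarity residual: grad f(x) + sum_i lambda_i a_i = (-3, -3)
  -> stationarity FAILS
Primal feasibility (all g_i <= 0): OK
Dual feasibility (all lambda_i >= 0): OK
Complementary slackness (lambda_i * g_i(x) = 0 for all i): OK

Verdict: the first failing condition is stationarity -> stat.

stat


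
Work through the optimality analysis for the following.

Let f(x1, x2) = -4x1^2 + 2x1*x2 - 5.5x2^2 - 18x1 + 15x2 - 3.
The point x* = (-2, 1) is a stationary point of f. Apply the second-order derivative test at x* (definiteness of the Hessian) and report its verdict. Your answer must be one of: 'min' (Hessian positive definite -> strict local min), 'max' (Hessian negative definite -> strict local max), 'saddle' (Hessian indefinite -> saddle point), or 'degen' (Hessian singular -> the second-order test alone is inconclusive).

Compute the Hessian H = grad^2 f:
  H = [[-8, 2], [2, -11]]
Verify stationarity: grad f(x*) = H x* + g = (0, 0).
Eigenvalues of H: -12, -7.
Both eigenvalues < 0, so H is negative definite -> x* is a strict local max.

max


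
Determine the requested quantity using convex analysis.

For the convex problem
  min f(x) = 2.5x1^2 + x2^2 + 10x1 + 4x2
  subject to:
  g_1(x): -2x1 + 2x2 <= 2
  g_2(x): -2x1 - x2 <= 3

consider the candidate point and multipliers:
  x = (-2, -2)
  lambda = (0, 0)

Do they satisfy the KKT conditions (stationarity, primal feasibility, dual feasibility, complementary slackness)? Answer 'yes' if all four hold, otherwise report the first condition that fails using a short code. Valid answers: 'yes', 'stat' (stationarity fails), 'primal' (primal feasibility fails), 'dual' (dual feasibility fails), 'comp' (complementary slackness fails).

Gradient of f: grad f(x) = Q x + c = (0, 0)
Constraint values g_i(x) = a_i^T x - b_i:
  g_1((-2, -2)) = -2
  g_2((-2, -2)) = 3
Stationarity residual: grad f(x) + sum_i lambda_i a_i = (0, 0)
  -> stationarity OK
Primal feasibility (all g_i <= 0): FAILS
Dual feasibility (all lambda_i >= 0): OK
Complementary slackness (lambda_i * g_i(x) = 0 for all i): OK

Verdict: the first failing condition is primal_feasibility -> primal.

primal


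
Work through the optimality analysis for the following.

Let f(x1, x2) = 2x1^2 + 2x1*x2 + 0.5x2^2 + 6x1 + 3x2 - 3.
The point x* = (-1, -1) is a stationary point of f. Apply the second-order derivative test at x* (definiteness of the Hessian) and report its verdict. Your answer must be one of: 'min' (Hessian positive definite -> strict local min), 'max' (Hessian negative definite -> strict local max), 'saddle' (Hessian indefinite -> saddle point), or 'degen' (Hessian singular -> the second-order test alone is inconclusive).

Compute the Hessian H = grad^2 f:
  H = [[4, 2], [2, 1]]
Verify stationarity: grad f(x*) = H x* + g = (0, 0).
Eigenvalues of H: 0, 5.
H has a zero eigenvalue (singular; positive semidefinite but not definite), so H is neither positive definite, negative definite, nor indefinite. The second-order test alone is inconclusive -> degen.
(Indeed, f is constant along the null direction of H through x*, so x* is not a strict local extremum.)

degen


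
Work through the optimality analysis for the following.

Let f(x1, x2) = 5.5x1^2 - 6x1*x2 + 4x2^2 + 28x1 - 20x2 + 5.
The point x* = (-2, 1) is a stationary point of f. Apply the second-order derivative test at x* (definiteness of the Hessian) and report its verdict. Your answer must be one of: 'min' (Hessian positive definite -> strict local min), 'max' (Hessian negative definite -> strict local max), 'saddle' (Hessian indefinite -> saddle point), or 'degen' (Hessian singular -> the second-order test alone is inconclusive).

Compute the Hessian H = grad^2 f:
  H = [[11, -6], [-6, 8]]
Verify stationarity: grad f(x*) = H x* + g = (0, 0).
Eigenvalues of H: 3.3153, 15.6847.
Both eigenvalues > 0, so H is positive definite -> x* is a strict local min.

min


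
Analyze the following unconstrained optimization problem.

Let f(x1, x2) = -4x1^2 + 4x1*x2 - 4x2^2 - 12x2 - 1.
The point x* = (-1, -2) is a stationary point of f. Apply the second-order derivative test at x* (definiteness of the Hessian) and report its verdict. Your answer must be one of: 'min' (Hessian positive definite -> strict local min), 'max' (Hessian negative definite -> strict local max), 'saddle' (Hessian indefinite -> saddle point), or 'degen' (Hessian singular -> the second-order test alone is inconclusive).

Compute the Hessian H = grad^2 f:
  H = [[-8, 4], [4, -8]]
Verify stationarity: grad f(x*) = H x* + g = (0, 0).
Eigenvalues of H: -12, -4.
Both eigenvalues < 0, so H is negative definite -> x* is a strict local max.

max


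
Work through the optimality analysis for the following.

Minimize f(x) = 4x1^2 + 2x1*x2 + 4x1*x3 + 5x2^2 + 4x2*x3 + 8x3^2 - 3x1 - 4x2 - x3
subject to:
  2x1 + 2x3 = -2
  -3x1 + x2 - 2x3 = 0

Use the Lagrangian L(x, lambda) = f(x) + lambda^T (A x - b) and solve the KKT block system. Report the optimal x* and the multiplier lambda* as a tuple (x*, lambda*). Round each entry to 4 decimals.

Form the Lagrangian:
  L(x, lambda) = (1/2) x^T Q x + c^T x + lambda^T (A x - b)
Stationarity (grad_x L = 0): Q x + c + A^T lambda = 0.
Primal feasibility: A x = b.

This gives the KKT block system:
  [ Q   A^T ] [ x     ]   [-c ]
  [ A    0  ] [ lambda ] = [ b ]

Solving the linear system:
  x*      = (0.6364, -1.3636, -1.6364)
  lambda* = (37.9545, 22.9091)
  f(x*)   = 40.5455

x* = (0.6364, -1.3636, -1.6364), lambda* = (37.9545, 22.9091)


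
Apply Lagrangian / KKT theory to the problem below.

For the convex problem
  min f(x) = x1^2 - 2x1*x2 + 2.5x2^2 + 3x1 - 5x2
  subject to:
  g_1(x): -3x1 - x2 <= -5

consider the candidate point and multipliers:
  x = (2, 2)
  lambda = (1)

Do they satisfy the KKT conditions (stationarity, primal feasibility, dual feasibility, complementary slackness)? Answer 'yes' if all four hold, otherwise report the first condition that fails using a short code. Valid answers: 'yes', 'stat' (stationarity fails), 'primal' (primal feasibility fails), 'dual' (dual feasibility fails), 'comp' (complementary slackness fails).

Gradient of f: grad f(x) = Q x + c = (3, 1)
Constraint values g_i(x) = a_i^T x - b_i:
  g_1((2, 2)) = -3
Stationarity residual: grad f(x) + sum_i lambda_i a_i = (0, 0)
  -> stationarity OK
Primal feasibility (all g_i <= 0): OK
Dual feasibility (all lambda_i >= 0): OK
Complementary slackness (lambda_i * g_i(x) = 0 for all i): FAILS

Verdict: the first failing condition is complementary_slackness -> comp.

comp
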